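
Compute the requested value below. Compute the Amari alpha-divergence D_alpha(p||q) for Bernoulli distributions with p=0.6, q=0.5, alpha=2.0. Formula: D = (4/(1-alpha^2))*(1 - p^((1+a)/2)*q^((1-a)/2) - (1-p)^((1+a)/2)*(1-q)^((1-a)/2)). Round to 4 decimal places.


Amari alpha-divergence:
D = (4/(1-alpha^2))*(1 - p^((1+a)/2)*q^((1-a)/2) - (1-p)^((1+a)/2)*(1-q)^((1-a)/2)).
alpha = 2.0, p = 0.6, q = 0.5.
e1 = (1+alpha)/2 = 1.5, e2 = (1-alpha)/2 = -0.5.
t1 = p^e1 * q^e2 = 0.6^1.5 * 0.5^-0.5 = 0.657267.
t2 = (1-p)^e1 * (1-q)^e2 = 0.4^1.5 * 0.5^-0.5 = 0.357771.
4/(1-alpha^2) = -1.333333.
D = -1.333333*(1 - 0.657267 - 0.357771) = 0.0201

0.0201


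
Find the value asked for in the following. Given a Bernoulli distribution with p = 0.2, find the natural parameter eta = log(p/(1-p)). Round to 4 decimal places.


Natural parameter for Bernoulli: eta = log(p/(1-p)).
p = 0.2, 1-p = 0.8.
p/(1-p) = 0.25.
eta = log(0.25) = -1.3863

-1.3863


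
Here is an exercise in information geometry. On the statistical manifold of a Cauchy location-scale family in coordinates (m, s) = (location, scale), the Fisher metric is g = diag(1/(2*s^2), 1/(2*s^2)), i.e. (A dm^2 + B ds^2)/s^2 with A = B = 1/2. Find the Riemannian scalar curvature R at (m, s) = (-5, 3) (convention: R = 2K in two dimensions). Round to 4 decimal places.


The metric has the form g = (A dm^2 + B ds^2)/s^2 with A = 1/2, B = 1/2.
Substitute u = sqrt(A/B)*m: g = B*(du^2 + ds^2)/s^2, i.e. B times the
Poincare upper half-plane metric, which has constant Gaussian curvature -1.
Scaling a 2D metric by a constant c divides the Gaussian curvature by c,
so K = -1/B = -1/(1/2) = -2.0000 everywhere (the point (m, s) = (-5, 3) is irrelevant:
the curvature is constant).
Scalar curvature in dimension 2: R = 2K = -2/(1/2) = -4.0000.

-4.0000


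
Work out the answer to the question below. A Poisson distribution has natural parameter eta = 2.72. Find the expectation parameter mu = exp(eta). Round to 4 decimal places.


Expectation parameter for Poisson exponential family:
mu = exp(eta).
eta = 2.72.
mu = exp(2.72) = 15.1803

15.1803


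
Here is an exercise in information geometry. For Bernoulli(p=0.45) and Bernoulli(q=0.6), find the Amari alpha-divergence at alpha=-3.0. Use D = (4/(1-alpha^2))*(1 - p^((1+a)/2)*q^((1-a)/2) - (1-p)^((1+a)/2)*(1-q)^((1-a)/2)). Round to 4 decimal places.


Amari alpha-divergence:
D = (4/(1-alpha^2))*(1 - p^((1+a)/2)*q^((1-a)/2) - (1-p)^((1+a)/2)*(1-q)^((1-a)/2)).
alpha = -3.0, p = 0.45, q = 0.6.
e1 = (1+alpha)/2 = -1.0, e2 = (1-alpha)/2 = 2.0.
t1 = p^e1 * q^e2 = 0.45^-1.0 * 0.6^2.0 = 0.8.
t2 = (1-p)^e1 * (1-q)^e2 = 0.55^-1.0 * 0.4^2.0 = 0.290909.
4/(1-alpha^2) = -0.5.
D = -0.5*(1 - 0.8 - 0.290909) = 0.0455

0.0455


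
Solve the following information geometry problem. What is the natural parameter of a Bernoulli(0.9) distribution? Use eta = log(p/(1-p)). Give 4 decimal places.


Natural parameter for Bernoulli: eta = log(p/(1-p)).
p = 0.9, 1-p = 0.1.
p/(1-p) = 9.0.
eta = log(9.0) = 2.1972

2.1972


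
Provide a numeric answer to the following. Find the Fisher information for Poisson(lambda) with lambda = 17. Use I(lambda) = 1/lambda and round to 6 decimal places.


Fisher information for Poisson: I(lambda) = 1/lambda.
lambda = 17.
I(lambda) = 1/17 = 0.058824

0.058824


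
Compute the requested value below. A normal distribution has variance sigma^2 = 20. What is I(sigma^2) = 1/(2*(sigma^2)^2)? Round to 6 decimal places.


Fisher information for variance: I(sigma^2) = 1/(2*sigma^4).
sigma^2 = 20, so sigma^4 = 400.
I = 1/(2*400) = 1/800 = 0.001250

0.001250


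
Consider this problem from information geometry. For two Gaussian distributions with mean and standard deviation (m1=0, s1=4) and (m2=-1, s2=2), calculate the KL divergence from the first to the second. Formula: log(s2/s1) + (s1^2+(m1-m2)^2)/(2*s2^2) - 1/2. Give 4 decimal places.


KL divergence between normal distributions:
KL = log(s2/s1) + (s1^2 + (m1-m2)^2)/(2*s2^2) - 1/2.
log(2/4) = -0.693147.
(4^2 + (0--1)^2)/(2*2^2) = (16 + 1)/8 = 2.125.
KL = -0.693147 + 2.125 - 0.5 = 0.9319

0.9319


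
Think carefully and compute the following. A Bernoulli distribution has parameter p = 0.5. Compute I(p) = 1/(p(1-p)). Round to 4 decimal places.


For Bernoulli(p), Fisher information is I(p) = 1/(p*(1-p)).
p = 0.5, 1-p = 0.5.
p*(1-p) = 0.25.
I(p) = 1/0.25 = 4.0000

4.0000


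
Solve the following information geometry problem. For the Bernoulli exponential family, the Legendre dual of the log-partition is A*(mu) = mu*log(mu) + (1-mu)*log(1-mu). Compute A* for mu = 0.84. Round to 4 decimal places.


Legendre transform for Bernoulli:
A*(mu) = mu*log(mu) + (1-mu)*log(1-mu).
mu = 0.84, 1-mu = 0.16.
mu*log(mu) = 0.84*log(0.84) = -0.146457.
(1-mu)*log(1-mu) = 0.16*log(0.16) = -0.293213.
A* = -0.146457 + -0.293213 = -0.4397

-0.4397


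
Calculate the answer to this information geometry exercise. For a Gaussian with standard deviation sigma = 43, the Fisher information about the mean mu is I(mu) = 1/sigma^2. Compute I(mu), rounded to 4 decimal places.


The Fisher information for the mean of a normal distribution is I(mu) = 1/sigma^2.
sigma = 43, so sigma^2 = 1849.
I(mu) = 1/1849 = 0.0005

0.0005


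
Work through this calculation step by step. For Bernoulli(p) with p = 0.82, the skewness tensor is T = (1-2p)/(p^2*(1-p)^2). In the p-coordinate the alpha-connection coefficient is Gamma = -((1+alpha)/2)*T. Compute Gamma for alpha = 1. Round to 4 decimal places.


Skewness (Amari-Chentsov) tensor: T = (1-2p)/(p^2*(1-p)^2).
p = 0.82, 1-2p = -0.64, p^2 = 0.6724, (1-p)^2 = 0.0324.
T = -0.64/(0.6724 * 0.0324) = -29.376988.
In the p-coordinate, Gamma^(alpha) = Gamma^(0) - (alpha/2)*T with Gamma^(0) = (1/2)*g'(p) = -T/2,
so Gamma^(alpha) = -((1+alpha)/2)*T.
alpha = 1, -(1+alpha)/2 = -1.0.
Gamma = -1.0 * -29.376988 = 29.3770

29.3770


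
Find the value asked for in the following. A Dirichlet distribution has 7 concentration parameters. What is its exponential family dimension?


Exponential family dimension calculation:
Dirichlet with 7 components has 7 natural parameters.

7


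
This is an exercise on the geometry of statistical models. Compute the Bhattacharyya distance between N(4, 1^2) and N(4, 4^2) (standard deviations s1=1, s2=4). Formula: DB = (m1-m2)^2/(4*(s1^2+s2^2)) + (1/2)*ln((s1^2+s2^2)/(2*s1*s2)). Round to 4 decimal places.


Bhattacharyya distance between two Gaussians:
DB = (m1-m2)^2/(4*(s1^2+s2^2)) + (1/2)*ln((s1^2+s2^2)/(2*s1*s2)).
(m1-m2)^2 = (0)^2 = 0.
s1^2+s2^2 = 1 + 16 = 17.
term1 = 0/68 = 0.0.
term2 = 0.5*ln(17/8.0) = 0.376886.
DB = 0.0 + 0.376886 = 0.3769

0.3769


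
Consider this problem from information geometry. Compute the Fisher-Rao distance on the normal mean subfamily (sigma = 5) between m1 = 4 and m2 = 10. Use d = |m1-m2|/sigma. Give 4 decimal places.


On the fixed-variance normal subfamily, geodesic distance = |m1-m2|/sigma.
|4 - 10| = 6.
sigma = 5.
d = 6/5 = 1.2000

1.2000


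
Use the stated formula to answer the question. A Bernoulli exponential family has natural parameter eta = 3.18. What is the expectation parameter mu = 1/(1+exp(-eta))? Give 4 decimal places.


Dual coordinate (expectation parameter) for Bernoulli:
mu = 1/(1+exp(-eta)).
eta = 3.18.
exp(-eta) = exp(-3.18) = 0.041586.
mu = 1/(1+0.041586) = 0.9601

0.9601


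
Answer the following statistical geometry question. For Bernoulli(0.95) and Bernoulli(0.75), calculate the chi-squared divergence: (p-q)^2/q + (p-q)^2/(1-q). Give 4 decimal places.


Chi-squared divergence between Bernoulli distributions:
chi^2 = (p-q)^2/q + (p-q)^2/(1-q).
p = 0.95, q = 0.75, p-q = 0.2.
(p-q)^2 = 0.04.
term1 = 0.04/0.75 = 0.053333.
term2 = 0.04/0.25 = 0.16.
chi^2 = 0.053333 + 0.16 = 0.2133

0.2133


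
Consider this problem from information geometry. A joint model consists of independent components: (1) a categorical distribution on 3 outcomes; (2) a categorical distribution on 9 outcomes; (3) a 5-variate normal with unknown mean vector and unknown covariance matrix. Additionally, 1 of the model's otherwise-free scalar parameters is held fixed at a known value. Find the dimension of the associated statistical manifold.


The dimension of a statistical manifold equals the number of free
(independent) real parameters of the model. For a product of independent
blocks the parameter counts add.
- categorical on 3 outcomes (probabilities sum to 1): 3-1 = 2.
- categorical on 9 outcomes (probabilities sum to 1): 9-1 = 8.
- 5-variate normal: 5 (mean) + 5*6/2 = 15 (symmetric covariance) = 20.
Total = 2 + 8 + 20 = 30.
1 parameter(s) fixed at known values: 30 - 1 = 29.
Dimension = 29

29


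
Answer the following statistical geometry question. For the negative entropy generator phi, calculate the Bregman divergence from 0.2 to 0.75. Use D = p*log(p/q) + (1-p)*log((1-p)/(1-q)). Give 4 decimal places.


Bregman divergence with negative entropy generator:
D = p*log(p/q) + (1-p)*log((1-p)/(1-q)).
p = 0.2, q = 0.75.
p*log(p/q) = 0.2*log(0.2/0.75) = -0.264351.
(1-p)*log((1-p)/(1-q)) = 0.8*log(0.8/0.25) = 0.930521.
D = -0.264351 + 0.930521 = 0.6662

0.6662


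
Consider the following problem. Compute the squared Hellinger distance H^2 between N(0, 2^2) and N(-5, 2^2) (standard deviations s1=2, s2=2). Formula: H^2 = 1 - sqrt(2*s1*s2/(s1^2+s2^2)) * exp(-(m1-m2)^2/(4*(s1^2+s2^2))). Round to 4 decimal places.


Squared Hellinger distance for Gaussians:
H^2 = 1 - sqrt(2*s1*s2/(s1^2+s2^2)) * exp(-(m1-m2)^2/(4*(s1^2+s2^2))).
s1^2 = 4, s2^2 = 4, s1^2+s2^2 = 8.
sqrt(2*2*2/(8)) = 1.0.
(m1-m2)^2 = (5)^2 = 25.
exp(-25/(4*8)) = exp(-0.78125) = 0.457833.
H^2 = 1 - 1.0*0.457833 = 0.5422

0.5422


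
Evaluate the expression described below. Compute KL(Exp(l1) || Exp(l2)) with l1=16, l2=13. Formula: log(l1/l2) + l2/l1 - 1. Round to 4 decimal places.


KL divergence for exponential family:
KL = log(l1/l2) + l2/l1 - 1.
log(16/13) = 0.207639.
13/16 = 0.8125.
KL = 0.207639 + 0.8125 - 1 = 0.0201

0.0201


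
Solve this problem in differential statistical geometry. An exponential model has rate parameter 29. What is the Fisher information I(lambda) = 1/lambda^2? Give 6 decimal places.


Fisher information for exponential: I(lambda) = 1/lambda^2.
lambda = 29, lambda^2 = 841.
I = 1/841 = 0.001189

0.001189


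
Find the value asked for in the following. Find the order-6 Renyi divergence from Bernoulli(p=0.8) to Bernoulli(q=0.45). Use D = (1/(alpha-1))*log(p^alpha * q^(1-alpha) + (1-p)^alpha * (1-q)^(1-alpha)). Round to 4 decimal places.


Renyi divergence of order alpha between Bernoulli distributions:
D = (1/(alpha-1))*log(p^alpha * q^(1-alpha) + (1-p)^alpha * (1-q)^(1-alpha)).
alpha = 6, p = 0.8, q = 0.45.
p^alpha * q^(1-alpha) = 0.8^6 * 0.45^-5 = 14.206181.
(1-p)^alpha * (1-q)^(1-alpha) = 0.2^6 * 0.55^-5 = 0.001272.
sum = 14.206181 + 0.001272 = 14.207453.
D = (1/5)*log(14.207453) = 0.5308

0.5308


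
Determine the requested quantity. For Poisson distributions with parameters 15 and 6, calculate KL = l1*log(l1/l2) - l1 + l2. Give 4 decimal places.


KL divergence for Poisson:
KL = l1*log(l1/l2) - l1 + l2.
l1 = 15, l2 = 6.
log(15/6) = 0.916291.
l1*log(l1/l2) = 15 * 0.916291 = 13.744361.
KL = 13.744361 - 15 + 6 = 4.7444

4.7444


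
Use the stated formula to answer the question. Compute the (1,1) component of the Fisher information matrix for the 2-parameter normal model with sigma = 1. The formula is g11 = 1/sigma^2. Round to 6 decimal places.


For the 2-parameter normal family, the Fisher metric has:
  g11 = 1/sigma^2, g22 = 2/sigma^2.
sigma = 1, sigma^2 = 1.
g11 = 1.000000

1.000000


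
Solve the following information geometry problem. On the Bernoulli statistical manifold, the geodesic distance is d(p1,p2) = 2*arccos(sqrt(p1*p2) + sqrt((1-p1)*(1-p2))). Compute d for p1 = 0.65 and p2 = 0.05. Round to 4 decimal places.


Geodesic distance on Bernoulli manifold:
d(p1,p2) = 2*arccos(sqrt(p1*p2) + sqrt((1-p1)*(1-p2))).
sqrt(p1*p2) = sqrt(0.65*0.05) = 0.180278.
sqrt((1-p1)*(1-p2)) = sqrt(0.35*0.95) = 0.576628.
arg = 0.180278 + 0.576628 = 0.756906.
d = 2*arccos(0.756906) = 1.4245

1.4245


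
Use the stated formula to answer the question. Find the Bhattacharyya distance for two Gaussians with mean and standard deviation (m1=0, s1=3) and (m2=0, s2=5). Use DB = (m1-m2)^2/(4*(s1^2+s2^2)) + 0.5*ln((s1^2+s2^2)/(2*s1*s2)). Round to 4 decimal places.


Bhattacharyya distance between two Gaussians:
DB = (m1-m2)^2/(4*(s1^2+s2^2)) + (1/2)*ln((s1^2+s2^2)/(2*s1*s2)).
(m1-m2)^2 = (0)^2 = 0.
s1^2+s2^2 = 9 + 25 = 34.
term1 = 0/136 = 0.0.
term2 = 0.5*ln(34/30.0) = 0.062582.
DB = 0.0 + 0.062582 = 0.0626

0.0626


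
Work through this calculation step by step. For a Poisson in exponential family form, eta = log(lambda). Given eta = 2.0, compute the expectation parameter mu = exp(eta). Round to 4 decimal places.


Expectation parameter for Poisson exponential family:
mu = exp(eta).
eta = 2.0.
mu = exp(2.0) = 7.3891

7.3891


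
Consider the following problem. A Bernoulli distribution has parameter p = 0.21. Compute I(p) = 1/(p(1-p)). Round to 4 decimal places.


For Bernoulli(p), Fisher information is I(p) = 1/(p*(1-p)).
p = 0.21, 1-p = 0.79.
p*(1-p) = 0.1659.
I(p) = 1/0.1659 = 6.0277

6.0277


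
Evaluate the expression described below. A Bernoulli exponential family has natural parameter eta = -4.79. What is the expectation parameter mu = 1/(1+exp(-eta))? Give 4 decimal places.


Dual coordinate (expectation parameter) for Bernoulli:
mu = 1/(1+exp(-eta)).
eta = -4.79.
exp(-eta) = exp(4.79) = 120.301369.
mu = 1/(1+120.301369) = 0.0082

0.0082


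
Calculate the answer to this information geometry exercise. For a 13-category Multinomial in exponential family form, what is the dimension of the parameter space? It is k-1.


Exponential family dimension calculation:
For Multinomial with k=13 categories, dim = k-1 = 12.

12


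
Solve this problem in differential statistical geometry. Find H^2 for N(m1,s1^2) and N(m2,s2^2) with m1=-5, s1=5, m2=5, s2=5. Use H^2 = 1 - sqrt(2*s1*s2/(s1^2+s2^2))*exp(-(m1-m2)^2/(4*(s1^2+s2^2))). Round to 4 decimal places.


Squared Hellinger distance for Gaussians:
H^2 = 1 - sqrt(2*s1*s2/(s1^2+s2^2)) * exp(-(m1-m2)^2/(4*(s1^2+s2^2))).
s1^2 = 25, s2^2 = 25, s1^2+s2^2 = 50.
sqrt(2*5*5/(50)) = 1.0.
(m1-m2)^2 = (-10)^2 = 100.
exp(-100/(4*50)) = exp(-0.5) = 0.606531.
H^2 = 1 - 1.0*0.606531 = 0.3935

0.3935


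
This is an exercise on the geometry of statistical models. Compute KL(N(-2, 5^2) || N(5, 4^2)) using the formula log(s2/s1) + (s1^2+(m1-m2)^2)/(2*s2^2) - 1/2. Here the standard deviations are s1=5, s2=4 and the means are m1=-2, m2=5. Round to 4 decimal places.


KL divergence between normal distributions:
KL = log(s2/s1) + (s1^2 + (m1-m2)^2)/(2*s2^2) - 1/2.
log(4/5) = -0.223144.
(5^2 + (-2-5)^2)/(2*4^2) = (25 + 49)/32 = 2.3125.
KL = -0.223144 + 2.3125 - 0.5 = 1.5894

1.5894


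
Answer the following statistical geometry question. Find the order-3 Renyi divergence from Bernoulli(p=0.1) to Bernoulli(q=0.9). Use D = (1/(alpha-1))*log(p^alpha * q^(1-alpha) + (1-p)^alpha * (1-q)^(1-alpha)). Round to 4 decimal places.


Renyi divergence of order alpha between Bernoulli distributions:
D = (1/(alpha-1))*log(p^alpha * q^(1-alpha) + (1-p)^alpha * (1-q)^(1-alpha)).
alpha = 3, p = 0.1, q = 0.9.
p^alpha * q^(1-alpha) = 0.1^3 * 0.9^-2 = 0.001235.
(1-p)^alpha * (1-q)^(1-alpha) = 0.9^3 * 0.1^-2 = 72.9.
sum = 0.001235 + 72.9 = 72.901235.
D = (1/2)*log(72.901235) = 2.1446

2.1446


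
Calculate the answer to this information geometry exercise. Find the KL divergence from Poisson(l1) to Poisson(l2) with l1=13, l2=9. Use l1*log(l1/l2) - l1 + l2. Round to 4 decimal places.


KL divergence for Poisson:
KL = l1*log(l1/l2) - l1 + l2.
l1 = 13, l2 = 9.
log(13/9) = 0.367725.
l1*log(l1/l2) = 13 * 0.367725 = 4.780422.
KL = 4.780422 - 13 + 9 = 0.7804

0.7804


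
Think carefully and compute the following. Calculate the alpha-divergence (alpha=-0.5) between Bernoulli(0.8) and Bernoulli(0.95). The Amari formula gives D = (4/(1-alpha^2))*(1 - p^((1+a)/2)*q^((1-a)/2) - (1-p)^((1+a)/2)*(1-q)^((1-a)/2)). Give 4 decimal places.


Amari alpha-divergence:
D = (4/(1-alpha^2))*(1 - p^((1+a)/2)*q^((1-a)/2) - (1-p)^((1+a)/2)*(1-q)^((1-a)/2)).
alpha = -0.5, p = 0.8, q = 0.95.
e1 = (1+alpha)/2 = 0.25, e2 = (1-alpha)/2 = 0.75.
t1 = p^e1 * q^e2 = 0.8^0.25 * 0.95^0.75 = 0.91005.
t2 = (1-p)^e1 * (1-q)^e2 = 0.2^0.25 * 0.05^0.75 = 0.070711.
4/(1-alpha^2) = 5.333333.
D = 5.333333*(1 - 0.91005 - 0.070711) = 0.1026

0.1026


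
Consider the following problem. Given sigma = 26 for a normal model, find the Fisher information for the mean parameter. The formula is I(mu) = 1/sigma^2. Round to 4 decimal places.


The Fisher information for the mean of a normal distribution is I(mu) = 1/sigma^2.
sigma = 26, so sigma^2 = 676.
I(mu) = 1/676 = 0.0015

0.0015


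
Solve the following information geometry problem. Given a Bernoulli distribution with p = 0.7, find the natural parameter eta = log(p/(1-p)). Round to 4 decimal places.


Natural parameter for Bernoulli: eta = log(p/(1-p)).
p = 0.7, 1-p = 0.3.
p/(1-p) = 2.333333.
eta = log(2.333333) = 0.8473

0.8473


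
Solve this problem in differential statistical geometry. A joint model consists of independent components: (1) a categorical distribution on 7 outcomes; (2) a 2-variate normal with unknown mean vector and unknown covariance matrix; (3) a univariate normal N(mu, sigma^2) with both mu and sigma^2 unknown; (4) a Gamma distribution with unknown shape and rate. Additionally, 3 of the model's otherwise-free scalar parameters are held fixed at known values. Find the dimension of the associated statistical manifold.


The dimension of a statistical manifold equals the number of free
(independent) real parameters of the model. For a product of independent
blocks the parameter counts add.
- categorical on 7 outcomes (probabilities sum to 1): 7-1 = 6.
- 2-variate normal: 2 (mean) + 2*3/2 = 3 (symmetric covariance) = 5.
- normal (mu, sigma^2): 2.
- Gamma (shape, rate): 2.
Total = 6 + 5 + 2 + 2 = 15.
3 parameter(s) fixed at known values: 15 - 3 = 12.
Dimension = 12

12


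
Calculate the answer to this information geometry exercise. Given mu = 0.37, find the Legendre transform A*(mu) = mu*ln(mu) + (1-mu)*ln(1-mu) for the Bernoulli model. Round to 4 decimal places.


Legendre transform for Bernoulli:
A*(mu) = mu*log(mu) + (1-mu)*log(1-mu).
mu = 0.37, 1-mu = 0.63.
mu*log(mu) = 0.37*log(0.37) = -0.367873.
(1-mu)*log(1-mu) = 0.63*log(0.63) = -0.291082.
A* = -0.367873 + -0.291082 = -0.6590

-0.6590


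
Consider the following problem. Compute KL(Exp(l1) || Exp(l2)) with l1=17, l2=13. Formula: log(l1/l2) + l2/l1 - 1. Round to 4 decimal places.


KL divergence for exponential family:
KL = log(l1/l2) + l2/l1 - 1.
log(17/13) = 0.268264.
13/17 = 0.764706.
KL = 0.268264 + 0.764706 - 1 = 0.0330

0.0330


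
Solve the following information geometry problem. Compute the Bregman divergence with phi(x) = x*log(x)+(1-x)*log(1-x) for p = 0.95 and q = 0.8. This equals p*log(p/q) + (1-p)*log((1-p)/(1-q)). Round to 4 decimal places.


Bregman divergence with negative entropy generator:
D = p*log(p/q) + (1-p)*log((1-p)/(1-q)).
p = 0.95, q = 0.8.
p*log(p/q) = 0.95*log(0.95/0.8) = 0.163258.
(1-p)*log((1-p)/(1-q)) = 0.05*log(0.05/0.2) = -0.069315.
D = 0.163258 + -0.069315 = 0.0939

0.0939


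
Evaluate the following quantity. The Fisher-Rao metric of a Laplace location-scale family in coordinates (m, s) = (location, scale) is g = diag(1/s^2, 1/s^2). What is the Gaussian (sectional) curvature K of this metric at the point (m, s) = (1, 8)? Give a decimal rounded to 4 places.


The metric has the form g = (A dm^2 + B ds^2)/s^2 with A = 1, B = 1.
Substitute u = sqrt(A/B)*m: g = B*(du^2 + ds^2)/s^2, i.e. B times the
Poincare upper half-plane metric, which has constant Gaussian curvature -1.
Scaling a 2D metric by a constant c divides the Gaussian curvature by c,
so K = -1/B = -1/(1) = -1.0000 everywhere (the point (m, s) = (1, 8) is irrelevant:
the curvature is constant).
The requested Gaussian curvature is K = -1.0000.

-1.0000


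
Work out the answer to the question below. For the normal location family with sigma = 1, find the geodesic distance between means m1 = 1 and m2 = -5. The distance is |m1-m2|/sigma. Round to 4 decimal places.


On the fixed-variance normal subfamily, geodesic distance = |m1-m2|/sigma.
|1 - -5| = 6.
sigma = 1.
d = 6/1 = 6.0000

6.0000


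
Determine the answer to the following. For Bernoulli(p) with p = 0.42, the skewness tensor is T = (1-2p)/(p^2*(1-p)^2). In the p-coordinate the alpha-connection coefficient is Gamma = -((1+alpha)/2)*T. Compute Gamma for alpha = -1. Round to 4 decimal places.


Skewness (Amari-Chentsov) tensor: T = (1-2p)/(p^2*(1-p)^2).
p = 0.42, 1-2p = 0.16, p^2 = 0.1764, (1-p)^2 = 0.3364.
T = 0.16/(0.1764 * 0.3364) = 2.696283.
In the p-coordinate, Gamma^(alpha) = Gamma^(0) - (alpha/2)*T with Gamma^(0) = (1/2)*g'(p) = -T/2,
so Gamma^(alpha) = -((1+alpha)/2)*T.
alpha = -1, -(1+alpha)/2 = 0.0.
Gamma = 0.0 * 2.696283 = 0.0000

0.0000


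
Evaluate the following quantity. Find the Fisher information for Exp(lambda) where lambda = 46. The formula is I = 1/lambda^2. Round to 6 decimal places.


Fisher information for exponential: I(lambda) = 1/lambda^2.
lambda = 46, lambda^2 = 2116.
I = 1/2116 = 0.000473

0.000473


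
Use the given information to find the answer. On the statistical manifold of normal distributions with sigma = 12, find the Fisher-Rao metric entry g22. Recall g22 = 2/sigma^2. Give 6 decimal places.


For the 2-parameter normal family, the Fisher metric has:
  g11 = 1/sigma^2, g22 = 2/sigma^2.
sigma = 12, sigma^2 = 144.
g22 = 0.013889

0.013889


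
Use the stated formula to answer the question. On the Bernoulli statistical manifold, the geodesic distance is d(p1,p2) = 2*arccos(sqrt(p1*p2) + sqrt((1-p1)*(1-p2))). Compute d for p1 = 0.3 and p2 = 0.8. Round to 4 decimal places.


Geodesic distance on Bernoulli manifold:
d(p1,p2) = 2*arccos(sqrt(p1*p2) + sqrt((1-p1)*(1-p2))).
sqrt(p1*p2) = sqrt(0.3*0.8) = 0.489898.
sqrt((1-p1)*(1-p2)) = sqrt(0.7*0.2) = 0.374166.
arg = 0.489898 + 0.374166 = 0.864064.
d = 2*arccos(0.864064) = 1.0550

1.0550


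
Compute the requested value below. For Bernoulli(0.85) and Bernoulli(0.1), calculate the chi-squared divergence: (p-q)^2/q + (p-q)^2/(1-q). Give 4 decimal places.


Chi-squared divergence between Bernoulli distributions:
chi^2 = (p-q)^2/q + (p-q)^2/(1-q).
p = 0.85, q = 0.1, p-q = 0.75.
(p-q)^2 = 0.5625.
term1 = 0.5625/0.1 = 5.625.
term2 = 0.5625/0.9 = 0.625.
chi^2 = 5.625 + 0.625 = 6.2500

6.2500


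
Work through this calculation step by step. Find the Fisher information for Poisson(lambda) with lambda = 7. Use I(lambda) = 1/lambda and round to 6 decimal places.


Fisher information for Poisson: I(lambda) = 1/lambda.
lambda = 7.
I(lambda) = 1/7 = 0.142857

0.142857


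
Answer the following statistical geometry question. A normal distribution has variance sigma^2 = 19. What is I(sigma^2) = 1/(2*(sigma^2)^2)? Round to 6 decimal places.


Fisher information for variance: I(sigma^2) = 1/(2*sigma^4).
sigma^2 = 19, so sigma^4 = 361.
I = 1/(2*361) = 1/722 = 0.001385

0.001385


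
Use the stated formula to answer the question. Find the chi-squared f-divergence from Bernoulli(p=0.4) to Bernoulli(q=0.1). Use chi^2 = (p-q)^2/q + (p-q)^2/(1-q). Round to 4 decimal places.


Chi-squared divergence between Bernoulli distributions:
chi^2 = (p-q)^2/q + (p-q)^2/(1-q).
p = 0.4, q = 0.1, p-q = 0.3.
(p-q)^2 = 0.09.
term1 = 0.09/0.1 = 0.9.
term2 = 0.09/0.9 = 0.1.
chi^2 = 0.9 + 0.1 = 1.0000

1.0000


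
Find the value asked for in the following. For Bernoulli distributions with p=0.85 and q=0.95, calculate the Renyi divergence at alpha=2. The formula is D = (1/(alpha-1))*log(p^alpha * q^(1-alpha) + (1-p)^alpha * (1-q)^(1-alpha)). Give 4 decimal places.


Renyi divergence of order alpha between Bernoulli distributions:
D = (1/(alpha-1))*log(p^alpha * q^(1-alpha) + (1-p)^alpha * (1-q)^(1-alpha)).
alpha = 2, p = 0.85, q = 0.95.
p^alpha * q^(1-alpha) = 0.85^2 * 0.95^-1 = 0.760526.
(1-p)^alpha * (1-q)^(1-alpha) = 0.15^2 * 0.05^-1 = 0.45.
sum = 0.760526 + 0.45 = 1.210526.
D = (1/1)*log(1.210526) = 0.1911

0.1911


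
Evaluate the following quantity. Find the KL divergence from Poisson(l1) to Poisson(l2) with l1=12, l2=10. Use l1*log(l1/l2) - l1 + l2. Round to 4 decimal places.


KL divergence for Poisson:
KL = l1*log(l1/l2) - l1 + l2.
l1 = 12, l2 = 10.
log(12/10) = 0.182322.
l1*log(l1/l2) = 12 * 0.182322 = 2.187859.
KL = 2.187859 - 12 + 10 = 0.1879

0.1879


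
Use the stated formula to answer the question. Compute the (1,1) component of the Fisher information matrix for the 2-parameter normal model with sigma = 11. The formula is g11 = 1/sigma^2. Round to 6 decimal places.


For the 2-parameter normal family, the Fisher metric has:
  g11 = 1/sigma^2, g22 = 2/sigma^2.
sigma = 11, sigma^2 = 121.
g11 = 0.008264

0.008264


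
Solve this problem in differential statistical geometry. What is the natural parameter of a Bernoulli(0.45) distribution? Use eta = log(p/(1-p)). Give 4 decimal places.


Natural parameter for Bernoulli: eta = log(p/(1-p)).
p = 0.45, 1-p = 0.55.
p/(1-p) = 0.818182.
eta = log(0.818182) = -0.2007

-0.2007


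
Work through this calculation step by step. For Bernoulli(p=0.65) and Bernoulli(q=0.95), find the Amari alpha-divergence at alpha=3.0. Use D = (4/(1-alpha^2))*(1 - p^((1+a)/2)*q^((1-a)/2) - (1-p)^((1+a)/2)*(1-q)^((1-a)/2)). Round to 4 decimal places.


Amari alpha-divergence:
D = (4/(1-alpha^2))*(1 - p^((1+a)/2)*q^((1-a)/2) - (1-p)^((1+a)/2)*(1-q)^((1-a)/2)).
alpha = 3.0, p = 0.65, q = 0.95.
e1 = (1+alpha)/2 = 2.0, e2 = (1-alpha)/2 = -1.0.
t1 = p^e1 * q^e2 = 0.65^2.0 * 0.95^-1.0 = 0.444737.
t2 = (1-p)^e1 * (1-q)^e2 = 0.35^2.0 * 0.05^-1.0 = 2.45.
4/(1-alpha^2) = -0.5.
D = -0.5*(1 - 0.444737 - 2.45) = 0.9474

0.9474


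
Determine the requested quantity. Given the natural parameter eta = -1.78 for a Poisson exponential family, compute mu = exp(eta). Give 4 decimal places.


Expectation parameter for Poisson exponential family:
mu = exp(eta).
eta = -1.78.
mu = exp(-1.78) = 0.1686

0.1686


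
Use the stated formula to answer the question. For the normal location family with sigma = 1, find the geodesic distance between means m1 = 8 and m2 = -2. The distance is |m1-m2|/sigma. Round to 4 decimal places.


On the fixed-variance normal subfamily, geodesic distance = |m1-m2|/sigma.
|8 - -2| = 10.
sigma = 1.
d = 10/1 = 10.0000

10.0000


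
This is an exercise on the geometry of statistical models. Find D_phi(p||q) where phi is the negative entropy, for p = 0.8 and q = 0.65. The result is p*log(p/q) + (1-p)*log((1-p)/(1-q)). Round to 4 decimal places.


Bregman divergence with negative entropy generator:
D = p*log(p/q) + (1-p)*log((1-p)/(1-q)).
p = 0.8, q = 0.65.
p*log(p/q) = 0.8*log(0.8/0.65) = 0.166111.
(1-p)*log((1-p)/(1-q)) = 0.2*log(0.2/0.35) = -0.111923.
D = 0.166111 + -0.111923 = 0.0542

0.0542


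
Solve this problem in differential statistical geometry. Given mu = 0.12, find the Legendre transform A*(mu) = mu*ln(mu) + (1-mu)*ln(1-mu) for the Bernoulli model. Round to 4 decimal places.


Legendre transform for Bernoulli:
A*(mu) = mu*log(mu) + (1-mu)*log(1-mu).
mu = 0.12, 1-mu = 0.88.
mu*log(mu) = 0.12*log(0.12) = -0.254432.
(1-mu)*log(1-mu) = 0.88*log(0.88) = -0.112493.
A* = -0.254432 + -0.112493 = -0.3669

-0.3669


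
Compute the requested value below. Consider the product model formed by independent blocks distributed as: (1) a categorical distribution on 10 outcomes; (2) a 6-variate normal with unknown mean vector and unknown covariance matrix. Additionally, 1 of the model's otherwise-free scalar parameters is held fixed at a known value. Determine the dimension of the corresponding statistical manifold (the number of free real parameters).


The dimension of a statistical manifold equals the number of free
(independent) real parameters of the model. For a product of independent
blocks the parameter counts add.
- categorical on 10 outcomes (probabilities sum to 1): 10-1 = 9.
- 6-variate normal: 6 (mean) + 6*7/2 = 21 (symmetric covariance) = 27.
Total = 9 + 27 = 36.
1 parameter(s) fixed at known values: 36 - 1 = 35.
Dimension = 35

35


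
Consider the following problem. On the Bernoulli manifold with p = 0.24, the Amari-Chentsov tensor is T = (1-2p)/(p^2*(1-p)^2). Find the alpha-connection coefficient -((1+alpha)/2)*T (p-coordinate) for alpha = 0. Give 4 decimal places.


Skewness (Amari-Chentsov) tensor: T = (1-2p)/(p^2*(1-p)^2).
p = 0.24, 1-2p = 0.52, p^2 = 0.0576, (1-p)^2 = 0.5776.
T = 0.52/(0.0576 * 0.5776) = 15.629809.
In the p-coordinate, Gamma^(alpha) = Gamma^(0) - (alpha/2)*T with Gamma^(0) = (1/2)*g'(p) = -T/2,
so Gamma^(alpha) = -((1+alpha)/2)*T.
alpha = 0, -(1+alpha)/2 = -0.5.
Gamma = -0.5 * 15.629809 = -7.8149

-7.8149


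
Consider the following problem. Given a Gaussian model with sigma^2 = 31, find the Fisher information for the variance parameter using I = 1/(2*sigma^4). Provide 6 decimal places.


Fisher information for variance: I(sigma^2) = 1/(2*sigma^4).
sigma^2 = 31, so sigma^4 = 961.
I = 1/(2*961) = 1/1922 = 0.000520

0.000520


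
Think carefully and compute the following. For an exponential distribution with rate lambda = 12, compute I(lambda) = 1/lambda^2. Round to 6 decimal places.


Fisher information for exponential: I(lambda) = 1/lambda^2.
lambda = 12, lambda^2 = 144.
I = 1/144 = 0.006944

0.006944


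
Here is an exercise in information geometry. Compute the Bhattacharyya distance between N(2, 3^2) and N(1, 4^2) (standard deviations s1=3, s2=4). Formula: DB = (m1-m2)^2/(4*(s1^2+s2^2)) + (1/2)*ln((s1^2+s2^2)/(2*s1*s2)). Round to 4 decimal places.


Bhattacharyya distance between two Gaussians:
DB = (m1-m2)^2/(4*(s1^2+s2^2)) + (1/2)*ln((s1^2+s2^2)/(2*s1*s2)).
(m1-m2)^2 = (1)^2 = 1.
s1^2+s2^2 = 9 + 16 = 25.
term1 = 1/100 = 0.01.
term2 = 0.5*ln(25/24.0) = 0.020411.
DB = 0.01 + 0.020411 = 0.0304

0.0304


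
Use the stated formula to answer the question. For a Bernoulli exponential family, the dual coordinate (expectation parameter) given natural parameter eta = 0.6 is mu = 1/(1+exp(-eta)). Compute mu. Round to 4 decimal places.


Dual coordinate (expectation parameter) for Bernoulli:
mu = 1/(1+exp(-eta)).
eta = 0.6.
exp(-eta) = exp(-0.6) = 0.548812.
mu = 1/(1+0.548812) = 0.6457

0.6457


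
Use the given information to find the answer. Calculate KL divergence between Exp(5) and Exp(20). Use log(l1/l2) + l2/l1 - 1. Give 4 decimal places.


KL divergence for exponential family:
KL = log(l1/l2) + l2/l1 - 1.
log(5/20) = -1.386294.
20/5 = 4.0.
KL = -1.386294 + 4.0 - 1 = 1.6137

1.6137


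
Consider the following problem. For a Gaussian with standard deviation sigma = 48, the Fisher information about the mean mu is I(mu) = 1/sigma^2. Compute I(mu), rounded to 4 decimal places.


The Fisher information for the mean of a normal distribution is I(mu) = 1/sigma^2.
sigma = 48, so sigma^2 = 2304.
I(mu) = 1/2304 = 0.0004

0.0004


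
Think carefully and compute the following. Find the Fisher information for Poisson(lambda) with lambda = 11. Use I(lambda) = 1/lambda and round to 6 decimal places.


Fisher information for Poisson: I(lambda) = 1/lambda.
lambda = 11.
I(lambda) = 1/11 = 0.090909

0.090909


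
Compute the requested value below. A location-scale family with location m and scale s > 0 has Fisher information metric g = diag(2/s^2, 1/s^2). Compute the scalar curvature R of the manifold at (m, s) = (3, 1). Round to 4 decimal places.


The metric has the form g = (A dm^2 + B ds^2)/s^2 with A = 2, B = 1.
Substitute u = sqrt(A/B)*m: g = B*(du^2 + ds^2)/s^2, i.e. B times the
Poincare upper half-plane metric, which has constant Gaussian curvature -1.
Scaling a 2D metric by a constant c divides the Gaussian curvature by c,
so K = -1/B = -1/(1) = -1.0000 everywhere (the point (m, s) = (3, 1) is irrelevant:
the curvature is constant).
Scalar curvature in dimension 2: R = 2K = -2/(1) = -2.0000.

-2.0000


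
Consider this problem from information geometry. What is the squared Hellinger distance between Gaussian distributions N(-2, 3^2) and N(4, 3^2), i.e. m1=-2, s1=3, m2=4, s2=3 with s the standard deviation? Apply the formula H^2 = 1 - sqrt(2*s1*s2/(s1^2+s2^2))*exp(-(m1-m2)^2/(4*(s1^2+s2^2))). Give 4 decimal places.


Squared Hellinger distance for Gaussians:
H^2 = 1 - sqrt(2*s1*s2/(s1^2+s2^2)) * exp(-(m1-m2)^2/(4*(s1^2+s2^2))).
s1^2 = 9, s2^2 = 9, s1^2+s2^2 = 18.
sqrt(2*3*3/(18)) = 1.0.
(m1-m2)^2 = (-6)^2 = 36.
exp(-36/(4*18)) = exp(-0.5) = 0.606531.
H^2 = 1 - 1.0*0.606531 = 0.3935

0.3935


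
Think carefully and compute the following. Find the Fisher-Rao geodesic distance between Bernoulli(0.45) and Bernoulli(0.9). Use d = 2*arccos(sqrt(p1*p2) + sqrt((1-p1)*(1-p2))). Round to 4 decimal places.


Geodesic distance on Bernoulli manifold:
d(p1,p2) = 2*arccos(sqrt(p1*p2) + sqrt((1-p1)*(1-p2))).
sqrt(p1*p2) = sqrt(0.45*0.9) = 0.636396.
sqrt((1-p1)*(1-p2)) = sqrt(0.55*0.1) = 0.234521.
arg = 0.636396 + 0.234521 = 0.870917.
d = 2*arccos(0.870917) = 1.0275

1.0275


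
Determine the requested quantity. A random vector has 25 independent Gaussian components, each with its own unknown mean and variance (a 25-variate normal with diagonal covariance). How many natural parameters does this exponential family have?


Exponential family dimension calculation:
Each univariate normal has two natural parameters (mu/sigma^2 and -1/(2 sigma^2)).
With 25 independent components, dim = 2 * 25 = 50.

50


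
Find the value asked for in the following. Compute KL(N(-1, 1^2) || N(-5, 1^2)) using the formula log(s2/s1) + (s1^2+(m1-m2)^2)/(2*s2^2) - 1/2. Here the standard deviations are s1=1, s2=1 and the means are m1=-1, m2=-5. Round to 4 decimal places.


KL divergence between normal distributions:
KL = log(s2/s1) + (s1^2 + (m1-m2)^2)/(2*s2^2) - 1/2.
log(1/1) = 0.0.
(1^2 + (-1--5)^2)/(2*1^2) = (1 + 16)/2 = 8.5.
KL = 0.0 + 8.5 - 0.5 = 8.0000

8.0000


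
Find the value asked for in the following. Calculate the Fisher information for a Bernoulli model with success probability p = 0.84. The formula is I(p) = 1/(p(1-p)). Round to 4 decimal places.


For Bernoulli(p), Fisher information is I(p) = 1/(p*(1-p)).
p = 0.84, 1-p = 0.16.
p*(1-p) = 0.1344.
I(p) = 1/0.1344 = 7.4405

7.4405


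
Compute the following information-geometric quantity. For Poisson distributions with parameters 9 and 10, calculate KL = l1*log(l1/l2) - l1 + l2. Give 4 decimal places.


KL divergence for Poisson:
KL = l1*log(l1/l2) - l1 + l2.
l1 = 9, l2 = 10.
log(9/10) = -0.105361.
l1*log(l1/l2) = 9 * -0.105361 = -0.948245.
KL = -0.948245 - 9 + 10 = 0.0518

0.0518


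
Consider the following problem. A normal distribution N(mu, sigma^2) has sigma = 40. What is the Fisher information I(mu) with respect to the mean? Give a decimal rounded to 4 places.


The Fisher information for the mean of a normal distribution is I(mu) = 1/sigma^2.
sigma = 40, so sigma^2 = 1600.
I(mu) = 1/1600 = 0.0006

0.0006


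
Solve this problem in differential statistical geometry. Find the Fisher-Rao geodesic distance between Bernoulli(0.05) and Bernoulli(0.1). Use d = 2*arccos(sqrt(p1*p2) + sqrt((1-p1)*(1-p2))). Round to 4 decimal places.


Geodesic distance on Bernoulli manifold:
d(p1,p2) = 2*arccos(sqrt(p1*p2) + sqrt((1-p1)*(1-p2))).
sqrt(p1*p2) = sqrt(0.05*0.1) = 0.070711.
sqrt((1-p1)*(1-p2)) = sqrt(0.95*0.9) = 0.924662.
arg = 0.070711 + 0.924662 = 0.995373.
d = 2*arccos(0.995373) = 0.1925

0.1925


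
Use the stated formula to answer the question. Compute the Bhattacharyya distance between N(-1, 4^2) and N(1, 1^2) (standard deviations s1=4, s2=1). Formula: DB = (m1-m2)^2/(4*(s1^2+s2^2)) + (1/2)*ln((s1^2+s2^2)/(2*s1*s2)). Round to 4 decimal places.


Bhattacharyya distance between two Gaussians:
DB = (m1-m2)^2/(4*(s1^2+s2^2)) + (1/2)*ln((s1^2+s2^2)/(2*s1*s2)).
(m1-m2)^2 = (-2)^2 = 4.
s1^2+s2^2 = 16 + 1 = 17.
term1 = 4/68 = 0.058824.
term2 = 0.5*ln(17/8.0) = 0.376886.
DB = 0.058824 + 0.376886 = 0.4357

0.4357


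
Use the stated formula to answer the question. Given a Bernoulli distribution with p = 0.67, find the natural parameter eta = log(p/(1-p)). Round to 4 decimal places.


Natural parameter for Bernoulli: eta = log(p/(1-p)).
p = 0.67, 1-p = 0.33.
p/(1-p) = 2.030303.
eta = log(2.030303) = 0.7082

0.7082


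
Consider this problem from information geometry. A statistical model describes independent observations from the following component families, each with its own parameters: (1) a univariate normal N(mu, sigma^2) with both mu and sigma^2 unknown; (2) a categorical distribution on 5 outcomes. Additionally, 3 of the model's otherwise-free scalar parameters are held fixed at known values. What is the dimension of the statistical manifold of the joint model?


The dimension of a statistical manifold equals the number of free
(independent) real parameters of the model. For a product of independent
blocks the parameter counts add.
- normal (mu, sigma^2): 2.
- categorical on 5 outcomes (probabilities sum to 1): 5-1 = 4.
Total = 2 + 4 = 6.
3 parameter(s) fixed at known values: 6 - 3 = 3.
Dimension = 3

3


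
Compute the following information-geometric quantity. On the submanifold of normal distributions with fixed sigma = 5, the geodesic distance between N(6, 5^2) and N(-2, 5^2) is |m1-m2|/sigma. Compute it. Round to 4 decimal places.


On the fixed-variance normal subfamily, geodesic distance = |m1-m2|/sigma.
|6 - -2| = 8.
sigma = 5.
d = 8/5 = 1.6000

1.6000


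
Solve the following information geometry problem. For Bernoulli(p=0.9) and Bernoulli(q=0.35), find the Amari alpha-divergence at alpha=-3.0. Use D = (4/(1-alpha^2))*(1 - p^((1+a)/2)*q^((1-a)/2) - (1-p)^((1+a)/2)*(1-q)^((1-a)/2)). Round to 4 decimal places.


Amari alpha-divergence:
D = (4/(1-alpha^2))*(1 - p^((1+a)/2)*q^((1-a)/2) - (1-p)^((1+a)/2)*(1-q)^((1-a)/2)).
alpha = -3.0, p = 0.9, q = 0.35.
e1 = (1+alpha)/2 = -1.0, e2 = (1-alpha)/2 = 2.0.
t1 = p^e1 * q^e2 = 0.9^-1.0 * 0.35^2.0 = 0.136111.
t2 = (1-p)^e1 * (1-q)^e2 = 0.1^-1.0 * 0.65^2.0 = 4.225.
4/(1-alpha^2) = -0.5.
D = -0.5*(1 - 0.136111 - 4.225) = 1.6806

1.6806


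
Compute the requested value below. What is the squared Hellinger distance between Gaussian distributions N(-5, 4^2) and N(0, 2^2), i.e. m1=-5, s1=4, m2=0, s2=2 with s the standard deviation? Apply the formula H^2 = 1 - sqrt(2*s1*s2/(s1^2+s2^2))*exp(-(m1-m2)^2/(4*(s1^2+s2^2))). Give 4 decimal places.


Squared Hellinger distance for Gaussians:
H^2 = 1 - sqrt(2*s1*s2/(s1^2+s2^2)) * exp(-(m1-m2)^2/(4*(s1^2+s2^2))).
s1^2 = 16, s2^2 = 4, s1^2+s2^2 = 20.
sqrt(2*4*2/(20)) = 0.894427.
(m1-m2)^2 = (-5)^2 = 25.
exp(-25/(4*20)) = exp(-0.3125) = 0.731616.
H^2 = 1 - 0.894427*0.731616 = 0.3456

0.3456


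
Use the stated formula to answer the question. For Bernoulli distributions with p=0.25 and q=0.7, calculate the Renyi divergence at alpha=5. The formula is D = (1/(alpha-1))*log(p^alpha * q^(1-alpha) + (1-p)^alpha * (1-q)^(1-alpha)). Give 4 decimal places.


Renyi divergence of order alpha between Bernoulli distributions:
D = (1/(alpha-1))*log(p^alpha * q^(1-alpha) + (1-p)^alpha * (1-q)^(1-alpha)).
alpha = 5, p = 0.25, q = 0.7.
p^alpha * q^(1-alpha) = 0.25^5 * 0.7^-4 = 0.004067.
(1-p)^alpha * (1-q)^(1-alpha) = 0.75^5 * 0.3^-4 = 29.296875.
sum = 0.004067 + 29.296875 = 29.300942.
D = (1/4)*log(29.300942) = 0.8444

0.8444


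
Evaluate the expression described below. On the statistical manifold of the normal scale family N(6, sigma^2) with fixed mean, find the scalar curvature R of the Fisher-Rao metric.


This family has a single free parameter, so its statistical manifold
is 1-dimensional. The Riemann curvature tensor of any 1-dimensional
Riemannian manifold vanishes identically, so R = 0.

0


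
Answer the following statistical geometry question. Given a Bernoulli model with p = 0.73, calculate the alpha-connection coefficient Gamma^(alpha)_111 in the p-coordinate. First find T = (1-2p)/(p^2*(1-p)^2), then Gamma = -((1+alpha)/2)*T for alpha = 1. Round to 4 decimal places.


Skewness (Amari-Chentsov) tensor: T = (1-2p)/(p^2*(1-p)^2).
p = 0.73, 1-2p = -0.46, p^2 = 0.5329, (1-p)^2 = 0.0729.
T = -0.46/(0.5329 * 0.0729) = -11.840896.
In the p-coordinate, Gamma^(alpha) = Gamma^(0) - (alpha/2)*T with Gamma^(0) = (1/2)*g'(p) = -T/2,
so Gamma^(alpha) = -((1+alpha)/2)*T.
alpha = 1, -(1+alpha)/2 = -1.0.
Gamma = -1.0 * -11.840896 = 11.8409

11.8409
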